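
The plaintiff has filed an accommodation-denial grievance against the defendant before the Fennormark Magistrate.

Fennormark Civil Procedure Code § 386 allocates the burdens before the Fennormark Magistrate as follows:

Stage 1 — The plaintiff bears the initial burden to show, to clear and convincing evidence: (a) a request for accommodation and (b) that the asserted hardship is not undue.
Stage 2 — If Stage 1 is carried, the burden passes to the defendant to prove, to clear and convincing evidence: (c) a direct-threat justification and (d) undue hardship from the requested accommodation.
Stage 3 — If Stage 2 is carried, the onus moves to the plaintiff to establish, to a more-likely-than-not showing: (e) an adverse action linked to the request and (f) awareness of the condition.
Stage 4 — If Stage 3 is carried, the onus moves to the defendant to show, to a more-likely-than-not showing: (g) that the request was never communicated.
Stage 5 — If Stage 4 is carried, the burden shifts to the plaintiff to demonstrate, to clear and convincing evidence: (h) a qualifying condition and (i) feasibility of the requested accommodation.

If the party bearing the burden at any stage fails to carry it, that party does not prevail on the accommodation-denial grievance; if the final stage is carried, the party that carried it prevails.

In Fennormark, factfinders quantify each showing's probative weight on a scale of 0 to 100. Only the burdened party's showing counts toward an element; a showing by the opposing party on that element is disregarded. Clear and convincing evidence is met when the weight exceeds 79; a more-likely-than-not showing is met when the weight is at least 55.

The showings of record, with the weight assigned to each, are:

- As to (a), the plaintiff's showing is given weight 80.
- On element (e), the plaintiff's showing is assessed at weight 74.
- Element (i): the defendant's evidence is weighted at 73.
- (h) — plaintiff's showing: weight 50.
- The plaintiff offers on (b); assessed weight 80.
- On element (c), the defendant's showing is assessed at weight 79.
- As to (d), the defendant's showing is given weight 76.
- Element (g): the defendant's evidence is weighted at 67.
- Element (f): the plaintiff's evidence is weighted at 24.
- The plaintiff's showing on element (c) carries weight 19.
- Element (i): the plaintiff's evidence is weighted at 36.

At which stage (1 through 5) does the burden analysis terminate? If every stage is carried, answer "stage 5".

At Stage 1 the plaintiff must meet clear and convincing evidence (weight exceeds 79): on (a) the weight is 80, which does exceed 79, so (a) meets the standard; on (b) the weight is 80, > 79, so (b) meets the standard.
  All elements met. The burden passes to the defendant.
At Stage 2 the defendant must meet clear and convincing evidence (weight exceeds 79): on (c) the weight is 79 (the plaintiff's 19 is given no effect), which does not exceed 79, so (c) does not meet the standard; on (d) the weight is 76, which does not exceed 79, so (d) does not meet the standard.
  Stage 2 not carried; the defendant fails its burden.
The analysis ends at Stage 2; the plaintiff prevails.

stage 2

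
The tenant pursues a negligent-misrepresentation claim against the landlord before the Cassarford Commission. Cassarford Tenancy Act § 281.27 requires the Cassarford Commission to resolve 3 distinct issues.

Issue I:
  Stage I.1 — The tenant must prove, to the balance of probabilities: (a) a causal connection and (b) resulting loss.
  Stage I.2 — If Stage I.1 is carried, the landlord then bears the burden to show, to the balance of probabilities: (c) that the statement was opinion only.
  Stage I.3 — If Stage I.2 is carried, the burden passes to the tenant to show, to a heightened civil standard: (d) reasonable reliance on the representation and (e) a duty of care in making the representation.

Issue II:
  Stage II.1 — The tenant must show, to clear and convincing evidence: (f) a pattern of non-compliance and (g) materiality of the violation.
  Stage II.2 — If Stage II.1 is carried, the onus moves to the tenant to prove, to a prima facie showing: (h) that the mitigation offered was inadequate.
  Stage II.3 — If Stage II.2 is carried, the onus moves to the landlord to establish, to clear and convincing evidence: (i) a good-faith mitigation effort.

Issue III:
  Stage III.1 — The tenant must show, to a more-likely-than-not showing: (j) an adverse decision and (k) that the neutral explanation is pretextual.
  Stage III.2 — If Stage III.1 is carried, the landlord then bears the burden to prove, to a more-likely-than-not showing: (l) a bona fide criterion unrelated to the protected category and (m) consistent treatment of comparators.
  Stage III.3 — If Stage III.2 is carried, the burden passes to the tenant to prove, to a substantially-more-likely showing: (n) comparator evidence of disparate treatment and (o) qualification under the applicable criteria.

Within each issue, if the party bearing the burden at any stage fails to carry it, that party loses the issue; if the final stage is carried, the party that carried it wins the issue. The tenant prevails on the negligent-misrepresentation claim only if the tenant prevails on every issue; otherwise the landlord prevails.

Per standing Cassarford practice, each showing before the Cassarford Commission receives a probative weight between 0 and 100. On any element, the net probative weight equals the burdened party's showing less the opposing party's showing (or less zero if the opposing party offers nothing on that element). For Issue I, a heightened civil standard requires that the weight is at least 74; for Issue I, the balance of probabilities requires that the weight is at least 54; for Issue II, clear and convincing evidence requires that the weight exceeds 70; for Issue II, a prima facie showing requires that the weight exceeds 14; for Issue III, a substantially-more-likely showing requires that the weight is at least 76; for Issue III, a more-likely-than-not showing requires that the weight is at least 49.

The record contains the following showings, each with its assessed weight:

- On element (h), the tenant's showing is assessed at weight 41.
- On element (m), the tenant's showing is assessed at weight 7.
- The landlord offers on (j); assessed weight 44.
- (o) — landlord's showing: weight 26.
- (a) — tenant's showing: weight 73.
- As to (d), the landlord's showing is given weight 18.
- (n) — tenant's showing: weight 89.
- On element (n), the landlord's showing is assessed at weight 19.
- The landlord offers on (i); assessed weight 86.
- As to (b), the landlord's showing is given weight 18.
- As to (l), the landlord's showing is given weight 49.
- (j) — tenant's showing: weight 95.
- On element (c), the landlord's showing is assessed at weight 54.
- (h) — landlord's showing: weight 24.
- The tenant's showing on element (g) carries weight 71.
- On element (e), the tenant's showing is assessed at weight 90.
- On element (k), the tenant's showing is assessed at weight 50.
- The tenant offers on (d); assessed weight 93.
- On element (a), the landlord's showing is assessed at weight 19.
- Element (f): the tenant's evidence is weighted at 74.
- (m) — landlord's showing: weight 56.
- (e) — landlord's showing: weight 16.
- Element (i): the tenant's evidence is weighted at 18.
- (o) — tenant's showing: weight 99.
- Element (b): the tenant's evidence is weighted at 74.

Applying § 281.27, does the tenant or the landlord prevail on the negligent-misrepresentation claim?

landlord

— Issue I —
Stage I.1 (tenant, the balance of probabilities, weight is at least 54): (a) net 73−19=54 ≥ 54 — meets; (b) net 74−18=56 ≥ 54 — meets.
  The tenant carries Stage I.1; the landlord now bears the burden.
Stage I.2 (landlord, the balance of probabilities, weight is at least 54): (c) 54 ≥ 54 — meets.
  Stage I.2 is satisfied; the onus moves to the tenant.
Stage I.3 (tenant, a heightened civil standard, weight is at least 74): (d) net 93−18=75 ≥ 74 — meets; (e) net 90−16=74 ≥ 74 — meets.
  All elements met at the final stage.
With every stage satisfied, the tenant prevails on this issue.
— Issue II —
Stage II.1 — burden on tenant; standard: clear and convincing evidence (weight exceeds 70).
    (f): 74 > 70 [met]
    (g): 71 > 70 [met]
  Stage II.1 carried; the burden remains with the tenant.
Stage II.2 — burden on tenant; standard: a prima facie showing (weight exceeds 14).
    (h): 41 − 24 = 17 > 14 [met]
  All elements met. The burden passes to the landlord.
Stage II.3 — burden on landlord; standard: clear and convincing evidence (weight exceeds 70).
    (i): 86 − 18 = 68 ≤ 70 [not met]
  Not every element is met, so the landlord fails to carry Stage II.3.
The tenant prevails on this issue.
— Issue III —
Stage III.1 — burden on tenant; standard: a more-likely-than-not showing (weight is at least 49).
    (j): 95 − 44 = 51 ≥ 49 [met]
    (k): 50 ≥ 49 [met]
  All elements met. The burden passes to the landlord.
Stage III.2 — burden on landlord; standard: a more-likely-than-not showing (weight is at least 49).
    (l): 49 ≥ 49 [met]
    (m): 56 − 7 = 49 ≥ 49 [met]
  Stage III.2 is satisfied; the onus moves to the tenant.
Stage III.3 — burden on tenant; standard: a substantially-more-likely showing (weight is at least 76).
    (n): 89 − 19 = 70 < 76 [not met]
    (o): 99 − 26 = 73 < 76 [not met]
  The tenant does not carry Stage III.3.
So the landlord prevails on this issue.
Per-issue: Issue I → tenant; Issue II → tenant; Issue III → landlord. The tenant must prevail on every issue; overall, the landlord prevails.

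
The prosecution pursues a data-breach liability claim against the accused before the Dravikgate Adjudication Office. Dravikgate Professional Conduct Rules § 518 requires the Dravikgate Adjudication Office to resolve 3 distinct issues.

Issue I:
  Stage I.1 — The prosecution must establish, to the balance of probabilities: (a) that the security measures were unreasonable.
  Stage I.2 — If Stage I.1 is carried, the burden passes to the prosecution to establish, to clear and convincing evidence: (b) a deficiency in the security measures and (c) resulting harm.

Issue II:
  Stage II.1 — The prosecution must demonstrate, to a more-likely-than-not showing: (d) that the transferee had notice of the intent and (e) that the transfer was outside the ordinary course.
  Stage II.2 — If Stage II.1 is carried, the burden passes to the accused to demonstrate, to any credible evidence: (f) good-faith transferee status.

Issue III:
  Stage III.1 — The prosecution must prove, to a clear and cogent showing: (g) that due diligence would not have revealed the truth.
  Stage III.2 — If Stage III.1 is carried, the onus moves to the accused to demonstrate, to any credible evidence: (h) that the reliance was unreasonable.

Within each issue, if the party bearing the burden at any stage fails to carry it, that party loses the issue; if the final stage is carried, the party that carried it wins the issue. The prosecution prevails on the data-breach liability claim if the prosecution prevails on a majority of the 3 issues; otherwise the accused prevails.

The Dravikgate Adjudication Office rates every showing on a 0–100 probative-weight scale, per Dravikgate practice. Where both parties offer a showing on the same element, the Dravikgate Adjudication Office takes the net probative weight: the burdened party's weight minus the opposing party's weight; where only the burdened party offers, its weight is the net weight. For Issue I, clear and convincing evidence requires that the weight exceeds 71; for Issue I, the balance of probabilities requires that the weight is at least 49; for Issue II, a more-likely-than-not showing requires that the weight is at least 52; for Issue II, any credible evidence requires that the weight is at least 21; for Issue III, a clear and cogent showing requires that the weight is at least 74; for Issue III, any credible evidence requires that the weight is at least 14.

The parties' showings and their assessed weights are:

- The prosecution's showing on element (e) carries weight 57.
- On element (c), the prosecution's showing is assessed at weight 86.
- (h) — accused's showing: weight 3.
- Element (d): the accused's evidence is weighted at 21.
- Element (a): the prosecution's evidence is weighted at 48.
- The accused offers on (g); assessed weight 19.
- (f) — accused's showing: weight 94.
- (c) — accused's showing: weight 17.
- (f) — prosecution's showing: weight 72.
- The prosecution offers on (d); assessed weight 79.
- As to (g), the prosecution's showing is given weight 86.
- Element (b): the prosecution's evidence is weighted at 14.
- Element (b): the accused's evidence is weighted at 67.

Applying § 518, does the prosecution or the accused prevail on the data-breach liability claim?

— Issue I —
Stage I.1 — burden on prosecution; standard: the balance of probabilities (weight is at least 49).
    (a): 48 < 49 [not met]
  The prosecution does not carry Stage I.1.
The analysis ends at Stage I.1; the accused prevails on this issue.
— Issue II —
Stage II.1 (prosecution, a more-likely-than-not showing, weight is at least 52): (d) net 79−21=58 ≥ 52 — meets; (e) 57 ≥ 52 — meets.
  Stage II.1 carried; the burden shifts to the accused.
Stage II.2 (accused, any credible evidence, weight is at least 21): (f) net 94−72=22 ≥ 21 — meets.
  All elements met at the final stage.
Every stage carried; the accused prevails on this issue.
— Issue III —
At Stage III.1 the prosecution must meet a clear and cogent showing (weight is at least 74): on (g) the weight is 86 less the opposing 19 gives net 67, which does not reach 74, so (g) does not meet the standard.
  Stage III.1 not carried; the prosecution fails its burden.
The analysis ends at Stage III.1; the accused prevails on this issue.
Per-issue: Issue I → accused; Issue II → accused; Issue III → accused. The prosecution must prevail on a majority of issues; overall, the accused prevails.

accused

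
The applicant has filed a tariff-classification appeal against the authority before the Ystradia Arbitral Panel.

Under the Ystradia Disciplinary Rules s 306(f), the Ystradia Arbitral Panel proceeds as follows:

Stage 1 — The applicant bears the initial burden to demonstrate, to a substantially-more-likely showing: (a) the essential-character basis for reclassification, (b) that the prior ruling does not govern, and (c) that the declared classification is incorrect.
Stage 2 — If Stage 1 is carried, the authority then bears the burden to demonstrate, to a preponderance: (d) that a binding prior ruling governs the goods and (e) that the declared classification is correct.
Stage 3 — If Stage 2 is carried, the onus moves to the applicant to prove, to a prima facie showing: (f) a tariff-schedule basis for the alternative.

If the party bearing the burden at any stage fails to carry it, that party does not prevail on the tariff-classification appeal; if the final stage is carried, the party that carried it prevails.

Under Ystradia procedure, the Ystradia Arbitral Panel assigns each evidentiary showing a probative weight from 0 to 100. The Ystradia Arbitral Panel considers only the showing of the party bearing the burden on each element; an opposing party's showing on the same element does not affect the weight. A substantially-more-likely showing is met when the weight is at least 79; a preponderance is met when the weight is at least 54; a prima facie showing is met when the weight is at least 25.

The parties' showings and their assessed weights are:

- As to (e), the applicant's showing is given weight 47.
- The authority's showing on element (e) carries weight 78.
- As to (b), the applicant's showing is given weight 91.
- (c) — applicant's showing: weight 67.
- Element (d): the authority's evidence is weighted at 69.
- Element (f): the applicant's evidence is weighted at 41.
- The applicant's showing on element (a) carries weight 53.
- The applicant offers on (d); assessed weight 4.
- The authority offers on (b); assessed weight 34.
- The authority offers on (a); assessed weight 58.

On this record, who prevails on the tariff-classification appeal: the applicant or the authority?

At Stage 1 the applicant must meet a substantially-more-likely showing (weight is at least 79): on (a) the weight is 53 (the authority's 58 is given no effect), which does not reach 79, so (a) does not meet the standard; on (b) the weight is 91 (the authority's 34 is given no effect), which does reach 79, so (b) meets the standard; on (c) the weight is 67, which does not reach 79, so (c) does not meet the standard.
  Stage 1 not carried; the applicant fails its burden.
The analysis ends at Stage 1; the authority prevails.

authority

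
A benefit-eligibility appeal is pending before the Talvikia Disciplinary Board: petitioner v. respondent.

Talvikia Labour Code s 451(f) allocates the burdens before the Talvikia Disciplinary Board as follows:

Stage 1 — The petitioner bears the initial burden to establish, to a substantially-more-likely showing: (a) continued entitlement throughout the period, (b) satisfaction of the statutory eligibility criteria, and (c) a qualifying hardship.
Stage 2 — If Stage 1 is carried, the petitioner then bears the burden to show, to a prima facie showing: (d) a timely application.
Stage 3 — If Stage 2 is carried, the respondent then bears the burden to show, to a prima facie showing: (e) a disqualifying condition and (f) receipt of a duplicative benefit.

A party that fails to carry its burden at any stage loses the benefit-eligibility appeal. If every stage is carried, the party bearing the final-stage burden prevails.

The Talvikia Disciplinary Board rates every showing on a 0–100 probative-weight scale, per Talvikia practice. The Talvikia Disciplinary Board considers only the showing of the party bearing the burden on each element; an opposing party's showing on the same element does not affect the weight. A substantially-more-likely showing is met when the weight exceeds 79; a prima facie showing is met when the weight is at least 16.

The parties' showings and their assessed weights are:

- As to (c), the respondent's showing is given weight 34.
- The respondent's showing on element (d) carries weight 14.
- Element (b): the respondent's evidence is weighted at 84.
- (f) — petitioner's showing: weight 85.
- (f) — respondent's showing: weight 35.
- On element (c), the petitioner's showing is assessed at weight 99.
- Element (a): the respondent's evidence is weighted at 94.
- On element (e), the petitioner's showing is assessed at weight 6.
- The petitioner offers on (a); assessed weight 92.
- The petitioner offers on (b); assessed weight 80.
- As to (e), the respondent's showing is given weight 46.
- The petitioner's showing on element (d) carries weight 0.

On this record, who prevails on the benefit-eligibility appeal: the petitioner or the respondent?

respondent

Stage 1 — burden on petitioner; standard: a substantially-more-likely showing (weight exceeds 79).
    (a): 92 (respondent's 94 disregarded) > 79 [met]
    (b): 80 (respondent's 84 disregarded) > 79 [met]
    (c): 99 (respondent's 34 disregarded) > 79 [met]
  Stage 1 is satisfied; the petitioner continues to bear the burden.
Stage 2 — burden on petitioner; standard: a prima facie showing (weight is at least 16).
    (d): 0 (respondent's 14 disregarded) < 16 [not met]
  Stage 2 not carried; the petitioner fails its burden.
The analysis ends at Stage 2; the respondent prevails.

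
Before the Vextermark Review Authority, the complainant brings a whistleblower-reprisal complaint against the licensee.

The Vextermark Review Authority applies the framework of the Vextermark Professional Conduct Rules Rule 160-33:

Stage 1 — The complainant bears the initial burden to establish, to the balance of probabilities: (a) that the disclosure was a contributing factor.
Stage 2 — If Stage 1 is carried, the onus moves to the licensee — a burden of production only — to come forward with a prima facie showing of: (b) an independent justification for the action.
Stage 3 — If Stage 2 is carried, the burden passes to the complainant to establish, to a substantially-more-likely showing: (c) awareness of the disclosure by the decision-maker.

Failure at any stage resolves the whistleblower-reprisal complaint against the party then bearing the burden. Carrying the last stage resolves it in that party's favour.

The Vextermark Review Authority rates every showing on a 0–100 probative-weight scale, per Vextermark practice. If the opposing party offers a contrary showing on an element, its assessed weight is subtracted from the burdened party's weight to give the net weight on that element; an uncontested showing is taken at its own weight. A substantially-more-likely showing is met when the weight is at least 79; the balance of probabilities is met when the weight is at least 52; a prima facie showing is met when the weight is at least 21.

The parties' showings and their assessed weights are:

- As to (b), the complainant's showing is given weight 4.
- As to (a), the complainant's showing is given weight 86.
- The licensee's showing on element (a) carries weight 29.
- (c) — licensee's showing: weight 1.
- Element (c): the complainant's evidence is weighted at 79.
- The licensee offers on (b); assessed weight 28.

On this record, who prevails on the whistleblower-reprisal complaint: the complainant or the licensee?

licensee

Stage 1 (complainant, the balance of probabilities, weight is at least 52): (a) net 86−29=57 ≥ 52 — meets.
  All elements met. The burden passes to the licensee.
Stage 2 (licensee, a prima facie showing, weight is at least 21): (b) net 28−4=24 ≥ 21 — meets.
  All elements met. The burden passes to the complainant.
Stage 3 (complainant, a substantially-more-likely showing, weight is at least 79): (c) net 79−1=78 < 79 — fails.
  Not every element is met, so the complainant fails to carry Stage 3.
The analysis ends at Stage 3; the licensee prevails.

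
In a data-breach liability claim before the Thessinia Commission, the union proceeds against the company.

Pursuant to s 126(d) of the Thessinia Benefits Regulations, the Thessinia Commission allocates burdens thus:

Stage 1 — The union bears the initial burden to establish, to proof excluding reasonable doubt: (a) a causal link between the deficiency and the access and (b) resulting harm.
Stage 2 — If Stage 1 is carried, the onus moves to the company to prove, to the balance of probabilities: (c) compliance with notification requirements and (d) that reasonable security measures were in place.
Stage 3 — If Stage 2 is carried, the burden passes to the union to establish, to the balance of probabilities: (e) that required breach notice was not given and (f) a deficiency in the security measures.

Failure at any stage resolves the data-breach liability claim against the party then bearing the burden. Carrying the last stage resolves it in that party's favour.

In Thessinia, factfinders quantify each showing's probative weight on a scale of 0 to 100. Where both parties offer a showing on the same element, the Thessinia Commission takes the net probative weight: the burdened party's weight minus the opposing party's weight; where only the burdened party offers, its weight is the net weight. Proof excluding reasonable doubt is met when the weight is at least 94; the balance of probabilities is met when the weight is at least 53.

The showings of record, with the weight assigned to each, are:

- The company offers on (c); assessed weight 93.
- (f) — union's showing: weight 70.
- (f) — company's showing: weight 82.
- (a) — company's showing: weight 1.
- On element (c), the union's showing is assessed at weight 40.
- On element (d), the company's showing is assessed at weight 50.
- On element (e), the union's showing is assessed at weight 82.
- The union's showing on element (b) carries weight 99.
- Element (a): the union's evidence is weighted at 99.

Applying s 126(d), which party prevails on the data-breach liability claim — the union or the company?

At Stage 1 the union must meet proof excluding reasonable doubt (weight is at least 94): on (a) the weight is 99 less the opposing 1 gives net 98, ≥ 94, so (a) meets the standard; on (b) the weight is 99, which does reach 94, so (b) meets the standard.
  All elements met. The burden passes to the company.
At Stage 2 the company must meet the balance of probabilities (weight is at least 53): on (c) the weight is 93 less the opposing 40 gives net 53, which does reach 53, so (c) meets the standard; on (d) the weight is 50, < 53, so (d) does not meet the standard.
  Stage 2 not carried; the company fails its burden.
The analysis ends at Stage 2; the union prevails.

union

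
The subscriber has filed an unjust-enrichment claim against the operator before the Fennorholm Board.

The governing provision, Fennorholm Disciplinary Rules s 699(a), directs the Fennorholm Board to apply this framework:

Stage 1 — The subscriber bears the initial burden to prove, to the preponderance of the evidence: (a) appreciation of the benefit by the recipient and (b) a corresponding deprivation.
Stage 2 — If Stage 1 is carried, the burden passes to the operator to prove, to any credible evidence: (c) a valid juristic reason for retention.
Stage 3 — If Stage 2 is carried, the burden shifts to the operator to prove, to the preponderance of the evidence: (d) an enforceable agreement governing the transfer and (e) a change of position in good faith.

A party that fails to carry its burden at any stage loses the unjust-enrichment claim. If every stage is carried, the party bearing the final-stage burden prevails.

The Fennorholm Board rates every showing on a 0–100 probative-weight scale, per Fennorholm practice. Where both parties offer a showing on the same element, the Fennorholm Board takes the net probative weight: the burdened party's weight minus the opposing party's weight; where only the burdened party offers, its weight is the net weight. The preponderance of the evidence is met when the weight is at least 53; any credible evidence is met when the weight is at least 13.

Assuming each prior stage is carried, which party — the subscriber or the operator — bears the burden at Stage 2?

Stage 2's rule assigns the burden to the operator (to any credible evidence).

operator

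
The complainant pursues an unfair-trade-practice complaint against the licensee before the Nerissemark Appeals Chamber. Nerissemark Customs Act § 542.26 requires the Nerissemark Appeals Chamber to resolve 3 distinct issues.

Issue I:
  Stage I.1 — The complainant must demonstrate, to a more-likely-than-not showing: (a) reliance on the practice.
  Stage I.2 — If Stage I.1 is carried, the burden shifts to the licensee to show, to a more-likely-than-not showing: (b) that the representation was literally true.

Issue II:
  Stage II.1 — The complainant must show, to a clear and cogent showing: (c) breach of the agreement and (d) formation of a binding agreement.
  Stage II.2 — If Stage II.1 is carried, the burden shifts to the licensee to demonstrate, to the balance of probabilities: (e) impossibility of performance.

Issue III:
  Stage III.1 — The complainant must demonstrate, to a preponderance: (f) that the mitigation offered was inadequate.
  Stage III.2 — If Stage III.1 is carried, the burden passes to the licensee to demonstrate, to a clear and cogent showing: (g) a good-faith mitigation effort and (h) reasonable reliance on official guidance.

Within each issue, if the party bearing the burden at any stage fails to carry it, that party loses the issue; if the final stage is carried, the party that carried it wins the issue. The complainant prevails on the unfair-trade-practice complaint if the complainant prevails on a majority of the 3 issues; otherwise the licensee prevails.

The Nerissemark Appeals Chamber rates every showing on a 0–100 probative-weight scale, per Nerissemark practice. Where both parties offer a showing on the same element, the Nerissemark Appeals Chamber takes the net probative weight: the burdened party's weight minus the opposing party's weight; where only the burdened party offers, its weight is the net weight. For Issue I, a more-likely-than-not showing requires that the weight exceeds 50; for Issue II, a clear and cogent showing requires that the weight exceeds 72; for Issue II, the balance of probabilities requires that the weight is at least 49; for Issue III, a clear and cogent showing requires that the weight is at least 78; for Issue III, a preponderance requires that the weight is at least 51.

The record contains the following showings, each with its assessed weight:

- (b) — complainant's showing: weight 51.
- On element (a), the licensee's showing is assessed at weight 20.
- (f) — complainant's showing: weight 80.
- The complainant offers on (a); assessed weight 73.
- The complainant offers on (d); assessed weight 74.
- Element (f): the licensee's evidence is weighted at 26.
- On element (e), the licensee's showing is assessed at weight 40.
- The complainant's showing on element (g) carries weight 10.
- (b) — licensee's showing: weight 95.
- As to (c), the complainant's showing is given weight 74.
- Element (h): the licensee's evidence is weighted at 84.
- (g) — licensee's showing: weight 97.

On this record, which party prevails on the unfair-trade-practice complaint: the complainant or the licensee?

— Issue I —
Stage I.1 (complainant, a more-likely-than-not showing, weight exceeds 50): (a) net 73−20=53 > 50 — meets.
  All elements met. The burden passes to the licensee.
Stage I.2 (licensee, a more-likely-than-not showing, weight exceeds 50): (b) net 95−51=44 ≤ 50 — fails.
  Not every element is met, so the licensee fails to carry Stage I.2.
The complainant prevails on this issue.
— Issue II —
At Stage II.1 the complainant must meet a clear and cogent showing (weight exceeds 72): on (c) the weight is 74, which does exceed 72, so (c) meets the standard; on (d) the weight is 74, which does exceed 72, so (d) meets the standard.
  All elements met. The burden passes to the licensee.
At Stage II.2 the licensee must meet the balance of probabilities (weight is at least 49): on (e) the weight is 40, which does not reach 49, so (e) does not meet the standard.
  The licensee does not carry Stage II.2.
So the complainant prevails on this issue.
— Issue III —
At Stage III.1 the complainant must meet a preponderance (weight is at least 51): on (f) the weight is 80 less the opposing 26 gives net 54, which does reach 51, so (f) meets the standard.
  Stage III.1 is satisfied; the onus moves to the licensee.
At Stage III.2 the licensee must meet a clear and cogent showing (weight is at least 78): on (g) the weight is 97 less the opposing 10 gives net 87, which does reach 78, so (g) meets the standard; on (h) the weight is 84, which does reach 78, so (h) meets the standard.
  The licensee carries the last stage.
Every stage carried; the licensee prevails on this issue.
Per-issue: Issue I → complainant; Issue II → complainant; Issue III → licensee. The complainant must prevail on a majority of issues; overall, the complainant prevails.

complainant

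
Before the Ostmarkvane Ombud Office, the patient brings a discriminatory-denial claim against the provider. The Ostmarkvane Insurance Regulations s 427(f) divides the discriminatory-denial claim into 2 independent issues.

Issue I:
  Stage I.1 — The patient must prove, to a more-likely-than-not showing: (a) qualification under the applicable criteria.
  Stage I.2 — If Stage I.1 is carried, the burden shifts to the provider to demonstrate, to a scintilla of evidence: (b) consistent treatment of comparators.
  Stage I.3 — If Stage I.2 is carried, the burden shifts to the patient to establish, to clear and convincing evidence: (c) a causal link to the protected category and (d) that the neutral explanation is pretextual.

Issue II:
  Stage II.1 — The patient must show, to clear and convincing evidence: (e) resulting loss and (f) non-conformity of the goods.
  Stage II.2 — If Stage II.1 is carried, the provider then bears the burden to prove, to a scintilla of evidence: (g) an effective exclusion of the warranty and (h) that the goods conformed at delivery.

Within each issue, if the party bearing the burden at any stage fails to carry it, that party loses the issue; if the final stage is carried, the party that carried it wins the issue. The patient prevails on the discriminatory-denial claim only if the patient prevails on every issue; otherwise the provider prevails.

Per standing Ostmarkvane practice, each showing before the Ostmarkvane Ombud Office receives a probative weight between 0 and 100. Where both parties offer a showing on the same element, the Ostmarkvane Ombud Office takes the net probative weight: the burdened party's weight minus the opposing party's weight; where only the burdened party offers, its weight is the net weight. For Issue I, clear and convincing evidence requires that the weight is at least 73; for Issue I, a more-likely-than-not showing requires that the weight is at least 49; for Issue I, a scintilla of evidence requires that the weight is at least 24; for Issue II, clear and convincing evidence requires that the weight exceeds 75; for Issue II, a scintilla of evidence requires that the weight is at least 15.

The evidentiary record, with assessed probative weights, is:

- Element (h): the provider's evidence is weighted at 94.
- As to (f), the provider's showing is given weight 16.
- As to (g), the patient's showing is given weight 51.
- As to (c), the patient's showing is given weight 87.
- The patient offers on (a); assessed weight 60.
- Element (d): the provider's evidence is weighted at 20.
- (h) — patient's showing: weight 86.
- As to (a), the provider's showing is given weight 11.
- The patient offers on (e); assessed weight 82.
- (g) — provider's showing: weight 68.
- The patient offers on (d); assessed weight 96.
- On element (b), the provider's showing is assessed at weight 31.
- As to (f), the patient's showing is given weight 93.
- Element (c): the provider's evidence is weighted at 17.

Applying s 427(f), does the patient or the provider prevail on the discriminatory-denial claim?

provider

— Issue I —
At Stage I.1 the patient must meet a more-likely-than-not showing (weight is at least 49): on (a) the weight is 60 less the opposing 11 gives net 49, which does reach 49, so (a) meets the standard.
  The patient carries Stage I.1; the provider now bears the burden.
At Stage I.2 the provider must meet a scintilla of evidence (weight is at least 24): on (b) the weight is 31, ≥ 24, so (b) meets the standard.
  Stage I.2 carried; the burden shifts to the patient.
At Stage I.3 the patient must meet clear and convincing evidence (weight is at least 73): on (c) the weight is 87 less the opposing 17 gives net 70, < 73, so (c) does not meet the standard; on (d) the weight is 96 less the opposing 20 gives net 76, which does reach 73, so (d) meets the standard.
  Not every element is met, so the patient fails to carry Stage I.3.
The analysis ends at Stage I.3; the provider prevails on this issue.
— Issue II —
Stage II.1 — burden on patient; standard: clear and convincing evidence (weight exceeds 75).
    (e): 82 > 75 [met]
    (f): 93 − 16 = 77 > 75 [met]
  Stage II.1 carried; the burden shifts to the provider.
Stage II.2 — burden on provider; standard: a scintilla of evidence (weight is at least 15).
    (g): 68 − 51 = 17 ≥ 15 [met]
    (h): 94 − 86 = 8 < 15 [not met]
  Not every element is met, so the provider fails to carry Stage II.2.
So the patient prevails on this issue.
Per-issue: Issue I → provider; Issue II → patient. The patient must prevail on every issue; overall, the provider prevails.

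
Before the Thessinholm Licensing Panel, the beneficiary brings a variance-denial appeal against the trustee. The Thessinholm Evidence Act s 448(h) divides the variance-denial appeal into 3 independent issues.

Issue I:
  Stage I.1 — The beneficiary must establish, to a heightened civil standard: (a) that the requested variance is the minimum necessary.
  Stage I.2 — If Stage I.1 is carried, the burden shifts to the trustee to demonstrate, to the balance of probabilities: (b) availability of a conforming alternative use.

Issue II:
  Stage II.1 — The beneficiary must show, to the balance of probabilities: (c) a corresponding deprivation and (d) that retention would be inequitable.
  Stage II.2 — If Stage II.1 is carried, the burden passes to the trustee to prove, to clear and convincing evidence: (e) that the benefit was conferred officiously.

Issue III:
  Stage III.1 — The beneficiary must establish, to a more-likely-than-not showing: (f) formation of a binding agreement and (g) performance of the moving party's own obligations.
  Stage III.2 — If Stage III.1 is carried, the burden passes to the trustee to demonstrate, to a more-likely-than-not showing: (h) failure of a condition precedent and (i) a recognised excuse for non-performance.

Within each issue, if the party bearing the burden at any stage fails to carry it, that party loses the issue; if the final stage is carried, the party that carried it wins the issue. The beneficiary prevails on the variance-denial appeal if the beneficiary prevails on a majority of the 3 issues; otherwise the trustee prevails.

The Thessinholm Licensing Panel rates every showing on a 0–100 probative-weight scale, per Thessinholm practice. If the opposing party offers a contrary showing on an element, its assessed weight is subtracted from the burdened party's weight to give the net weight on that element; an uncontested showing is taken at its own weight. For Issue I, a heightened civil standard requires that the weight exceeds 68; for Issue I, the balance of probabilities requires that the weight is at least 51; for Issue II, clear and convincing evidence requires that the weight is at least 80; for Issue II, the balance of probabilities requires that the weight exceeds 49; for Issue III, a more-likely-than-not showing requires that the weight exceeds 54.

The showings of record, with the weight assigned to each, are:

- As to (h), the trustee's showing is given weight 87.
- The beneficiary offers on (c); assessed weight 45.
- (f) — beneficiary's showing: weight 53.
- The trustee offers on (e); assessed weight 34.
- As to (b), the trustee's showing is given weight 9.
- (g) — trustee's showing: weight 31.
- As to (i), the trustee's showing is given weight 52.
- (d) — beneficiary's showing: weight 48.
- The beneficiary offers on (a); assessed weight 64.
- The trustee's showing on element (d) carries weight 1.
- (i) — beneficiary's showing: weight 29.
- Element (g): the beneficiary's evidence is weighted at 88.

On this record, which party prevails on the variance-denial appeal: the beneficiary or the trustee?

trustee

— Issue I —
Stage I.1 — burden on beneficiary; standard: a heightened civil standard (weight exceeds 68).
    (a): 64 ≤ 68 [not met]
  Stage I.1 not carried; the beneficiary fails its burden.
So the trustee prevails on this issue.
— Issue II —
Stage II.1 — burden on beneficiary; standard: the balance of probabilities (weight exceeds 49).
    (c): 45 ≤ 49 [not met]
    (d): 48 − 1 = 47 ≤ 49 [not met]
  Not every element is met, so the beneficiary fails to carry Stage II.1.
So the trustee prevails on this issue.
— Issue III —
Stage III.1 (beneficiary, a more-likely-than-not showing, weight exceeds 54): (f) 53 ≤ 54 — fails; (g) net 88−31=57 > 54 — meets.
  Stage III.1 not carried; the beneficiary fails its burden.
The analysis ends at Stage III.1; the trustee prevails on this issue.
Per-issue: Issue I → trustee; Issue II → trustee; Issue III → trustee. The beneficiary must prevail on a majority of issues; overall, the trustee prevails.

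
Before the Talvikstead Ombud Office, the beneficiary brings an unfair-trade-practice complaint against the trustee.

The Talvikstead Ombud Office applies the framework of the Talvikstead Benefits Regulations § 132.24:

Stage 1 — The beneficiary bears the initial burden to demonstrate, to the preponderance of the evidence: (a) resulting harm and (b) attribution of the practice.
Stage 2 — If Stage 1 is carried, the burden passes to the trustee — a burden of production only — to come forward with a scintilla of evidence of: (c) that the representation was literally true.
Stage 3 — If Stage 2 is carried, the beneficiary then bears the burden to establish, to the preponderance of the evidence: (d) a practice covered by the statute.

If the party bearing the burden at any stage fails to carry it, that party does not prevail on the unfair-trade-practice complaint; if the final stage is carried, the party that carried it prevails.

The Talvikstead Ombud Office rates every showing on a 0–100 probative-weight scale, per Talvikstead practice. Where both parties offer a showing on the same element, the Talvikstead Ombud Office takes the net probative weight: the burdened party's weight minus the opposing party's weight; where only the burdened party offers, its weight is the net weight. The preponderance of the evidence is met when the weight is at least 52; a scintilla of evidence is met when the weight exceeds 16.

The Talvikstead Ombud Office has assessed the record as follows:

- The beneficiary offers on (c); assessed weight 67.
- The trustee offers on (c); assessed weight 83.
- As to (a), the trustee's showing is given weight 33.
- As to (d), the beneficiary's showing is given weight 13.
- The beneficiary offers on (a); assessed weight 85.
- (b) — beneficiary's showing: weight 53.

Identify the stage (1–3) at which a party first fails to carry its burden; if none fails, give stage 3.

At Stage 1 the beneficiary must meet the preponderance of the evidence (weight is at least 52): on (a) the weight is 85 less the opposing 33 gives net 52, ≥ 52, so (a) meets the standard; on (b) the weight is 53, ≥ 52, so (b) meets the standard.
  Stage 1 carried; the burden shifts to the trustee.
At Stage 2 the trustee must meet a scintilla of evidence (weight exceeds 16): on (c) the weight is 83 less the opposing 67 gives net 16, ≤ 16, so (c) does not meet the standard.
  Not every element is met, so the trustee fails to carry Stage 2.
So the beneficiary prevails.

stage 2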